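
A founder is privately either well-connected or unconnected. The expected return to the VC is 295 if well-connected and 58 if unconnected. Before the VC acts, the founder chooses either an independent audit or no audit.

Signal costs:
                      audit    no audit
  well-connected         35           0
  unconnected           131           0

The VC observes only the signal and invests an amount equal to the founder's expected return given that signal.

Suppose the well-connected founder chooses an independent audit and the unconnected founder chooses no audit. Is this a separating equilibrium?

If types separate, audit earns payment 295 and no audit earns 58.
Well-connected: audit gives 295 − 35 = 260; no audit gives 58 − 0 = 58. No deviation. ✓
Unconnected: no audit gives 58 − 0 = 58; audit gives 295 − 131 = 164. Would deviate. ✗

No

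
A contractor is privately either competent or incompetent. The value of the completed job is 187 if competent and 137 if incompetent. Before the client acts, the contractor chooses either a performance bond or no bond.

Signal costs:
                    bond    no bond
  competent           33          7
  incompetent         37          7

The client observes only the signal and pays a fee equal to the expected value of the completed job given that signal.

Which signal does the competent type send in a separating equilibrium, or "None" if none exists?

None

Try competent → bond, incompetent → no bond:
  If types separate, bond earns payment 187 and no bond earns 137.
  Competent: bond gives 187 − 33 = 154; no bond gives 137 − 7 = 130. No deviation. ✓
  Incompetent: no bond gives 137 − 7 = 130; bond gives 187 − 37 = 150. Would deviate. ✗
Try competent → no bond, incompetent → bond:
  If types separate, no bond earns payment 187 and bond earns 137.
  Competent: no bond gives 187 − 7 = 180; bond gives 137 − 33 = 104. No deviation. ✓
  Incompetent: bond gives 137 − 37 = 100; no bond gives 187 − 7 = 180. Would deviate. ✗
Neither assignment is incentive-compatible.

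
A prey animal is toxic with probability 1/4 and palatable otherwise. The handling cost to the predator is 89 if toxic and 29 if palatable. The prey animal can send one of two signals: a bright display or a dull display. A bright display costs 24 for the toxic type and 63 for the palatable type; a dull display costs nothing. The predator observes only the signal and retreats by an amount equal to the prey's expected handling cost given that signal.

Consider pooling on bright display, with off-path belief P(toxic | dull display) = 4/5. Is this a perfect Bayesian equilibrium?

At the pooled signal (bright display) the predator holds the prior 1/4 and pays 1/4·89 + 3/4·29 = 44. Off-path (dull display) belief 4/5 gives 4/5·89 + 1/5·29 = 77.
Toxic: bright display gives 44 − 24 = 20; dull display gives 77 − 0 = 77. Deviates. ✗
Palatable: bright display gives 44 − 63 = -19; dull display gives 77 − 0 = 77. Deviates. ✗

No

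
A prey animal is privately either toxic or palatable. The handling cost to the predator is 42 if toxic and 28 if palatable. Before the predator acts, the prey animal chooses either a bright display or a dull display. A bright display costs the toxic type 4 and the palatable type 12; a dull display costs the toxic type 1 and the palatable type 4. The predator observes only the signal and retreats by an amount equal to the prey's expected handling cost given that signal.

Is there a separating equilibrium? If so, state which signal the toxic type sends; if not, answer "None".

None

Try toxic → bright display, palatable → dull display:
  Under separation the predator infers type exactly: bright display → toxic (pays 42), dull display → palatable (pays 28).
  Toxic: bright display gives 42 − 4 = 38; dull display gives 28 − 1 = 27. No deviation. ✓
  Palatable: dull display gives 28 − 4 = 24; bright display gives 42 − 12 = 30. Would deviate. ✗
Try toxic → dull display, palatable → bright display:
  Under separation the predator infers type exactly: dull display → toxic (pays 42), bright display → palatable (pays 28).
  Toxic: dull display gives 42 − 1 = 41; bright display gives 28 − 4 = 24. No deviation. ✓
  Palatable: bright display gives 28 − 12 = 16; dull display gives 42 − 4 = 38. Would deviate. ✗
Neither assignment is incentive-compatible.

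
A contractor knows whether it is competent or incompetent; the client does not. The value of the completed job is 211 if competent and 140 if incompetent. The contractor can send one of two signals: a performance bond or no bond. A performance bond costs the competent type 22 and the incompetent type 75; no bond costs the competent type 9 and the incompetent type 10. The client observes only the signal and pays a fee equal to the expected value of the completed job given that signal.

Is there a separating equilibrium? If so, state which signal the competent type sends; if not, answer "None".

None

Try competent → bond, incompetent → no bond:
  If types separate, bond earns payment 211 and no bond earns 140.
  Competent: bond gives 211 − 22 = 189; no bond gives 140 − 9 = 131. No deviation. ✓
  Incompetent: no bond gives 140 − 10 = 130; bond gives 211 − 75 = 136. Would deviate. ✗
Try competent → no bond, incompetent → bond:
  If types separate, no bond earns payment 211 and bond earns 140.
  Competent: no bond gives 211 − 9 = 202; bond gives 140 − 22 = 118. No deviation. ✓
  Incompetent: bond gives 140 − 75 = 65; no bond gives 211 − 10 = 201. Would deviate. ✗
Neither assignment is incentive-compatible.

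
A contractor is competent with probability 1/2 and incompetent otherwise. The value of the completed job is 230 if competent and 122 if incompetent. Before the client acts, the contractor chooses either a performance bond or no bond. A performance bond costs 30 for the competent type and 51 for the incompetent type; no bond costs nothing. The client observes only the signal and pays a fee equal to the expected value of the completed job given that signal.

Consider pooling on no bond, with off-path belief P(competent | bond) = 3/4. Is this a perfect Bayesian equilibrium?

At the pooled signal (no bond) the client holds the prior 1/2 and pays 1/2·230 + 1/2·122 = 176. Off-path (bond) belief 3/4 gives 3/4·230 + 1/4·122 = 203.
Competent: no bond gives 176 − 0 = 176; bond gives 203 − 30 = 173. Stays. ✓
Incompetent: no bond gives 176 − 0 = 176; bond gives 203 − 51 = 152. Stays. ✓

Yes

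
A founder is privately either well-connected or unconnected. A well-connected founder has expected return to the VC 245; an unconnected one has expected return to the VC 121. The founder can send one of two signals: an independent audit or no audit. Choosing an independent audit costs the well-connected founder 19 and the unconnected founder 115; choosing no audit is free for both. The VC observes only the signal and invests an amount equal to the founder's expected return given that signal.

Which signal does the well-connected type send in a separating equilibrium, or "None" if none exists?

Try well-connected → audit, unconnected → no audit:
  If types separate, audit earns payment 245 and no audit earns 121.
  Well-connected: audit gives 245 − 19 = 226; no audit gives 121 − 0 = 121. No deviation. ✓
  Unconnected: no audit gives 121 − 0 = 121; audit gives 245 − 115 = 130. Would deviate. ✗
Try well-connected → no audit, unconnected → audit:
  If types separate, no audit earns payment 245 and audit earns 121.
  Well-connected: no audit gives 245 − 0 = 245; audit gives 121 − 19 = 102. No deviation. ✓
  Unconnected: audit gives 121 − 115 = 6; no audit gives 245 − 0 = 245. Would deviate. ✗
Neither assignment is incentive-compatible.

None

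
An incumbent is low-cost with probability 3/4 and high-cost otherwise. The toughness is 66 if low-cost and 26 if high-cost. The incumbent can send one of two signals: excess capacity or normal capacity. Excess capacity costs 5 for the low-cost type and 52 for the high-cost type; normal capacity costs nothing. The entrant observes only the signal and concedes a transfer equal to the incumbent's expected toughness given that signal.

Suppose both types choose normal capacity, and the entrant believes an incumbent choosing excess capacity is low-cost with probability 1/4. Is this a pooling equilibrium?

On the equilibrium path (normal capacity) the entrant holds the prior 3/4 and pays 3/4·66 + 1/4·26 = 56. Off-path (excess capacity) belief 1/4 gives 1/4·66 + 3/4·26 = 36.
Low-cost: normal capacity gives 56 − 0 = 56; excess capacity gives 36 − 5 = 31. Stays. ✓
High-cost: normal capacity gives 56 − 0 = 56; excess capacity gives 36 − 52 = -16. Stays. ✓
Beliefs are Bayes-consistent on-path and both types best-respond.

Yes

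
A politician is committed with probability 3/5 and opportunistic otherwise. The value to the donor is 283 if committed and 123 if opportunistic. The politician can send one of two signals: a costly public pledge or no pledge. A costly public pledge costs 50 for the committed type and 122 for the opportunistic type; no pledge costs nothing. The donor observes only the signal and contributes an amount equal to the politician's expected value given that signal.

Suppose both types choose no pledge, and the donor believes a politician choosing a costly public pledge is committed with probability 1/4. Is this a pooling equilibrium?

Yes

On the equilibrium path (no pledge) the donor holds the prior 3/5 and pays 3/5·283 + 2/5·123 = 219. Off-path (pledge) belief 1/4 gives 1/4·283 + 3/4·123 = 163.
Committed: no pledge gives 219 − 0 = 219; pledge gives 163 − 50 = 113. Stays. ✓
Opportunistic: no pledge gives 219 − 0 = 219; pledge gives 163 − 122 = 41. Stays. ✓
Beliefs are Bayes-consistent on-path and both types best-respond.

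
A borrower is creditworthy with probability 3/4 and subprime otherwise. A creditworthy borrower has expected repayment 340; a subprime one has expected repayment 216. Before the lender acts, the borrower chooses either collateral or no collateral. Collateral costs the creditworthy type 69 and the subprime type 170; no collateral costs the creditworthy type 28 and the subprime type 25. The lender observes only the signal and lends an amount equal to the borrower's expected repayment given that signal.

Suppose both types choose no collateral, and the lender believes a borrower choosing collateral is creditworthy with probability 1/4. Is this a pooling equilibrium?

On the equilibrium path (no collateral) the lender holds the prior 3/4 and pays 3/4·340 + 1/4·216 = 309. Off-path (collateral) belief 1/4 gives 1/4·340 + 3/4·216 = 247.
Creditworthy: no collateral gives 309 − 28 = 281; collateral gives 247 − 69 = 178. Stays. ✓
Subprime: no collateral gives 309 − 25 = 284; collateral gives 247 − 170 = 77. Stays. ✓
Beliefs are Bayes-consistent on-path and both types best-respond.

Yes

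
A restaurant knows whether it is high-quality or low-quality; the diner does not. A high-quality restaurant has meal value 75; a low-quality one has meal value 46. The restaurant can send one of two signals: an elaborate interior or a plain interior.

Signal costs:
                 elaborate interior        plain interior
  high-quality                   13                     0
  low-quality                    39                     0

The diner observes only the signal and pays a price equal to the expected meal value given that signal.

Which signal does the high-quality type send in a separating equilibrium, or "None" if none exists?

elaborate interior

Try high-quality → elaborate interior, low-quality → plain interior:
  If types separate, elaborate interior earns payment 75 and plain interior earns 46.
  High-quality: elaborate interior gives 75 − 13 = 62; plain interior gives 46 − 0 = 46. No deviation. ✓
  Low-quality: plain interior gives 46 − 0 = 46; elaborate interior gives 75 − 39 = 36. No deviation. ✓
Both hold — the high-quality type sends elaborate interior.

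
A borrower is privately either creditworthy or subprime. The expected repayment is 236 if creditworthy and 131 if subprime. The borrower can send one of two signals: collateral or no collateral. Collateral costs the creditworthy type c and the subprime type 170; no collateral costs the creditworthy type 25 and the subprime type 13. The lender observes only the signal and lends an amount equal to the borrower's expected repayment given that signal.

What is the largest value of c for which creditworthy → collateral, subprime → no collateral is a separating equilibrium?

130

Under separation: collateral → creditworthy (pays 236); no collateral → subprime (pays 131).
Subprime: 131 − 13 = 118 ≥ 236 − 170 = 66. Holds regardless of c. ✓
Creditworthy: 236 − c ≥ 131 − 25, so c ≤ 236 − 106 = 130.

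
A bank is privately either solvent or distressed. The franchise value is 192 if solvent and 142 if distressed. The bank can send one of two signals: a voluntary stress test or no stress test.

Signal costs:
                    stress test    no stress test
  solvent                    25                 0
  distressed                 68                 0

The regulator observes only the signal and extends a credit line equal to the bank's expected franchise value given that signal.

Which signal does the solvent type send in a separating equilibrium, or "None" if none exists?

Try solvent → stress test, distressed → no stress test:
  If types separate, stress test earns payment 192 and no stress test earns 142.
  Solvent: stress test gives 192 − 25 = 167; no stress test gives 142 − 0 = 142. No deviation. ✓
  Distressed: no stress test gives 142 − 0 = 142; stress test gives 192 − 68 = 124. No deviation. ✓
Both hold — the solvent type sends stress test.

stress test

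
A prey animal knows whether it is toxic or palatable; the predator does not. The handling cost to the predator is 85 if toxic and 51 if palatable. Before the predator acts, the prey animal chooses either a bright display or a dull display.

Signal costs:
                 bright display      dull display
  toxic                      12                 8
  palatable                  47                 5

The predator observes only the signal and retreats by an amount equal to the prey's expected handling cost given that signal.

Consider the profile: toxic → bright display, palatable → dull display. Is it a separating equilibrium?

Under separation the predator infers type exactly: bright display → toxic (pays 85), dull display → palatable (pays 51).
Toxic: bright display gives 85 − 12 = 73; dull display gives 51 − 8 = 43. No deviation. ✓
Palatable: dull display gives 51 − 5 = 46; bright display gives 85 − 47 = 38. No deviation. ✓
Neither type gains from mimicking the other.

Yes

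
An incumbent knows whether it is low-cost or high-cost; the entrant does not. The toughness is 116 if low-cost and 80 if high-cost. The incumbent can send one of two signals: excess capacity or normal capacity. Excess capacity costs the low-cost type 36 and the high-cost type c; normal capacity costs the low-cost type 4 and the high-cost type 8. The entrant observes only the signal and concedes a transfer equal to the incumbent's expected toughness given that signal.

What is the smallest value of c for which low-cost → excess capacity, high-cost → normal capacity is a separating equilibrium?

Under separation: excess capacity → low-cost (pays 116); normal capacity → high-cost (pays 80).
Low-cost: 116 − 36 = 80 ≥ 80 − 4 = 76. Holds regardless of c. ✓
High-cost: 80 − 8 ≥ 116 − c, so c ≥ 116 − 72 = 44.

44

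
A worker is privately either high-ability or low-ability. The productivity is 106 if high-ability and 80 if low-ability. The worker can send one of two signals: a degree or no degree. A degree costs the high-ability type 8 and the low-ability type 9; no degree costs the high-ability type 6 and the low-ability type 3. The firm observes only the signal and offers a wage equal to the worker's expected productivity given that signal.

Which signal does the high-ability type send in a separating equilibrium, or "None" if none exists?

None

Try high-ability → degree, low-ability → no degree:
  Under separation the firm infers type exactly: degree → high-ability (pays 106), no degree → low-ability (pays 80).
  High-ability: degree gives 106 − 8 = 98; no degree gives 80 − 6 = 74. No deviation. ✓
  Low-ability: no degree gives 80 − 3 = 77; degree gives 106 − 9 = 97. Would deviate. ✗
Try high-ability → no degree, low-ability → degree:
  Under separation the firm infers type exactly: no degree → high-ability (pays 106), degree → low-ability (pays 80).
  High-ability: no degree gives 106 − 6 = 100; degree gives 80 − 8 = 72. No deviation. ✓
  Low-ability: degree gives 80 − 9 = 71; no degree gives 106 − 3 = 103. Would deviate. ✗
Neither assignment is incentive-compatible.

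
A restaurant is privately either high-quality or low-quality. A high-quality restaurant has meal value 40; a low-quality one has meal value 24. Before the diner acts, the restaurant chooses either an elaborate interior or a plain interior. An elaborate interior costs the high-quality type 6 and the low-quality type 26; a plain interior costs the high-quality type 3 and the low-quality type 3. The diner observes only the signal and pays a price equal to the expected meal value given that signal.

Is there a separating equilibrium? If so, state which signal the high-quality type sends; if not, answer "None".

Try high-quality → elaborate interior, low-quality → plain interior:
  If types separate, elaborate interior earns payment 40 and plain interior earns 24.
  High-quality: elaborate interior gives 40 − 6 = 34; plain interior gives 24 − 3 = 21. No deviation. ✓
  Low-quality: plain interior gives 24 − 3 = 21; elaborate interior gives 40 − 26 = 14. No deviation. ✓
Both hold — the high-quality type sends elaborate interior.

elaborate interior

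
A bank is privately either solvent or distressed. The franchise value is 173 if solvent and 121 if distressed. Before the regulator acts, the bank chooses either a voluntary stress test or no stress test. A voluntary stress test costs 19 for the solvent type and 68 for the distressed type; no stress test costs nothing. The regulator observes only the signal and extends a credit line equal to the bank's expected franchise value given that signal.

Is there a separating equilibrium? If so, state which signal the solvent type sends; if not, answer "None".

stress test

Try solvent → stress test, distressed → no stress test:
  If types separate, stress test earns payment 173 and no stress test earns 121.
  Solvent: stress test gives 173 − 19 = 154; no stress test gives 121 − 0 = 121. No deviation. ✓
  Distressed: no stress test gives 121 − 0 = 121; stress test gives 173 − 68 = 105. No deviation. ✓
Both hold — the solvent type sends stress test.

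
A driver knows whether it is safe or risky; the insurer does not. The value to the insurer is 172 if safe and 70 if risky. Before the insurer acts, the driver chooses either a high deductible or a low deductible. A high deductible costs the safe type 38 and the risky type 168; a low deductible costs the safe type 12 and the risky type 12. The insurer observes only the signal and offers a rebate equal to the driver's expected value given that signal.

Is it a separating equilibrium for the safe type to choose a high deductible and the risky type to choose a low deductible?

Under separation the insurer infers type exactly: high deductible → safe (pays 172), low deductible → risky (pays 70).
Safe: high deductible gives 172 − 38 = 134; low deductible gives 70 − 12 = 58. No deviation. ✓
Risky: low deductible gives 70 − 12 = 58; high deductible gives 172 − 168 = 4. No deviation. ✓
Both incentive constraints hold.

Yes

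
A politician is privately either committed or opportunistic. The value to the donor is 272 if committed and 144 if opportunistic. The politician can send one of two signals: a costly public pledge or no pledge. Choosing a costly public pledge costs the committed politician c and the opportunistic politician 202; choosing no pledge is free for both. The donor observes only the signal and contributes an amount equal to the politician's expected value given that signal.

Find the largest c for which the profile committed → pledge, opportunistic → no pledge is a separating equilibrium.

128

Under separation: pledge → committed (pays 272); no pledge → opportunistic (pays 144).
Opportunistic: 144 − 0 = 144 ≥ 272 − 202 = 70. Holds regardless of c. ✓
Committed: 272 − c ≥ 144 − 0, so c ≤ 272 − 144 = 128.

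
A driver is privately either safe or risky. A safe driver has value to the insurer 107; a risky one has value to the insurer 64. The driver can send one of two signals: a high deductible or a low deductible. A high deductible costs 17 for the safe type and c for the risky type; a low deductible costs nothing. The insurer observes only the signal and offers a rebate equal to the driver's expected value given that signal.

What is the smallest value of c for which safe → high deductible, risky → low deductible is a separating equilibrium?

Under separation: high deductible → safe (pays 107); low deductible → risky (pays 64).
Safe: 107 − 17 = 90 ≥ 64 − 0 = 64. Holds regardless of c. ✓
Risky: 64 − 0 ≥ 107 − c, so c ≥ 107 − 64 = 43.

43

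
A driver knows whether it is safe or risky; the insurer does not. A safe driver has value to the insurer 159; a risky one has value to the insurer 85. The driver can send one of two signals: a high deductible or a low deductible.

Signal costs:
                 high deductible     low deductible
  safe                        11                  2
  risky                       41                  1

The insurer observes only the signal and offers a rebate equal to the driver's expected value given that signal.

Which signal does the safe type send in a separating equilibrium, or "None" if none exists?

Try safe → high deductible, risky → low deductible:
  If types separate, high deductible earns payment 159 and low deductible earns 85.
  Safe: high deductible gives 159 − 11 = 148; low deductible gives 85 − 2 = 83. No deviation. ✓
  Risky: low deductible gives 85 − 1 = 84; high deductible gives 159 − 41 = 118. Would deviate. ✗
Try safe → low deductible, risky → high deductible:
  If types separate, low deductible earns payment 159 and high deductible earns 85.
  Safe: low deductible gives 159 − 2 = 157; high deductible gives 85 − 11 = 74. No deviation. ✓
  Risky: high deductible gives 85 − 41 = 44; low deductible gives 159 − 1 = 158. Would deviate. ✗
Neither assignment is incentive-compatible.

None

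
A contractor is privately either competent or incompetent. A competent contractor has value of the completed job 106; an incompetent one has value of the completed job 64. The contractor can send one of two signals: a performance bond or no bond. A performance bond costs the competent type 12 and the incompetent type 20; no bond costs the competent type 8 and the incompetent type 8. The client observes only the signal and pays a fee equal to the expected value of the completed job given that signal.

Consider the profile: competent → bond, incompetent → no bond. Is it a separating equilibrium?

Under separation the client infers type exactly: bond → competent (pays 106), no bond → incompetent (pays 64).
Competent: bond gives 106 − 12 = 94; no bond gives 64 − 8 = 56. No deviation. ✓
Incompetent: no bond gives 64 − 8 = 56; bond gives 106 − 20 = 86. Would deviate. ✗

No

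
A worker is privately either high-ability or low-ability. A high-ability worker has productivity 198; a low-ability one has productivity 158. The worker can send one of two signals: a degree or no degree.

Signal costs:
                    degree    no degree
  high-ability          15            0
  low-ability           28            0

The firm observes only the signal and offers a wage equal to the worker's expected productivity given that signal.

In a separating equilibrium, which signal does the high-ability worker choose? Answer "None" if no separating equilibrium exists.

None

Try high-ability → degree, low-ability → no degree:
  If types separate, degree earns payment 198 and no degree earns 158.
  High-ability: degree gives 198 − 15 = 183; no degree gives 158 − 0 = 158. No deviation. ✓
  Low-ability: no degree gives 158 − 0 = 158; degree gives 198 − 28 = 170. Would deviate. ✗
Try high-ability → no degree, low-ability → degree:
  If types separate, no degree earns payment 198 and degree earns 158.
  High-ability: no degree gives 198 − 0 = 198; degree gives 158 − 15 = 143. No deviation. ✓
  Low-ability: degree gives 158 − 28 = 130; no degree gives 198 − 0 = 198. Would deviate. ✗
Neither assignment is incentive-compatible.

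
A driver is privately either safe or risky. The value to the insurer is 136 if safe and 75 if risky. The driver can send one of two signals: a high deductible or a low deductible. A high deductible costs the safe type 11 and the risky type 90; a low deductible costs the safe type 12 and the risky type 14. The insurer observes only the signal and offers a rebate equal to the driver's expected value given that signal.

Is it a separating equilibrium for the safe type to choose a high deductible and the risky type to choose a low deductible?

Yes

If types separate, high deductible earns payment 136 and low deductible earns 75.
Safe: high deductible gives 136 − 11 = 125; low deductible gives 75 − 12 = 63. No deviation. ✓
Risky: low deductible gives 75 − 14 = 61; high deductible gives 136 − 90 = 46. No deviation. ✓
Neither type gains from mimicking the other.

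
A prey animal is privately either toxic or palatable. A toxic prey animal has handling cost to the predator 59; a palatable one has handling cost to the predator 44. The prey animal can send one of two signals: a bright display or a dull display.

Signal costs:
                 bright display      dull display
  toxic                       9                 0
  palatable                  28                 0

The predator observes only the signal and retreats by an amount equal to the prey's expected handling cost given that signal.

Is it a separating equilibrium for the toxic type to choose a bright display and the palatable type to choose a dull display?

Yes

If types separate, bright display earns payment 59 and dull display earns 44.
Toxic: bright display gives 59 − 9 = 50; dull display gives 44 − 0 = 44. No deviation. ✓
Palatable: dull display gives 44 − 0 = 44; bright display gives 59 − 28 = 31. No deviation. ✓
Both incentive constraints hold.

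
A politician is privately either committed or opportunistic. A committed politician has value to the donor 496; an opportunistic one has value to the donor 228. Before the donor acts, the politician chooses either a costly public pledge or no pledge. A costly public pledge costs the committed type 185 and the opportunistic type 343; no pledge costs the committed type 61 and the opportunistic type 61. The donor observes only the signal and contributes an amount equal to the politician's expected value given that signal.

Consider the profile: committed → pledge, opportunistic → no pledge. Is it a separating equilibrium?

Yes

Under separation the donor infers type exactly: pledge → committed (pays 496), no pledge → opportunistic (pays 228).
Committed: pledge gives 496 − 185 = 311; no pledge gives 228 − 61 = 167. No deviation. ✓
Opportunistic: no pledge gives 228 − 61 = 167; pledge gives 496 − 343 = 153. No deviation. ✓
Both incentive constraints hold.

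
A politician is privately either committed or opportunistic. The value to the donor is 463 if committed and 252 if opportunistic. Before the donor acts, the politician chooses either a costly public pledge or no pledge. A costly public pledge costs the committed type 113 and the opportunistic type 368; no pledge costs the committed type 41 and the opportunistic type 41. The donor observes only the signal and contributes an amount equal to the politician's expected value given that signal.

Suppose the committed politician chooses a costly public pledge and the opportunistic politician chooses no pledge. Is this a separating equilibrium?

Yes

If types separate, pledge earns payment 463 and no pledge earns 252.
Committed: pledge gives 463 − 113 = 350; no pledge gives 252 − 41 = 211. No deviation. ✓
Opportunistic: no pledge gives 252 − 41 = 211; pledge gives 463 − 368 = 95. No deviation. ✓
Both incentive constraints hold.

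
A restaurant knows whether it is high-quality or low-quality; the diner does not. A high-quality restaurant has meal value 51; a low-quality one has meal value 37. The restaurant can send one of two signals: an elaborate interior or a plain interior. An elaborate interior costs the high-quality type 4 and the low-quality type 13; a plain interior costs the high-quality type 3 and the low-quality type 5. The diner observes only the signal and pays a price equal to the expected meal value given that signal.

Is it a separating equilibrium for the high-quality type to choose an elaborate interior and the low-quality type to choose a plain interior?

No

If types separate, elaborate interior earns payment 51 and plain interior earns 37.
High-quality: elaborate interior gives 51 − 4 = 47; plain interior gives 37 − 3 = 34. No deviation. ✓
Low-quality: plain interior gives 37 − 5 = 32; elaborate interior gives 51 − 13 = 38. Would deviate. ✗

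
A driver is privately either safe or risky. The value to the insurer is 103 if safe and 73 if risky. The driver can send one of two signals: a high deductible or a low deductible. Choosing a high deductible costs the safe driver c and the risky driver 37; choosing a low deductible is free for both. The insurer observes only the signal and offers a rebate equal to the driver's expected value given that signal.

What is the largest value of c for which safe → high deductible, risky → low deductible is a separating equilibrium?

Under separation: high deductible → safe (pays 103); low deductible → risky (pays 73).
Risky: 73 − 0 = 73 ≥ 103 − 37 = 66. Holds regardless of c. ✓
Safe: 103 − c ≥ 73 − 0, so c ≤ 103 − 73 = 30.

30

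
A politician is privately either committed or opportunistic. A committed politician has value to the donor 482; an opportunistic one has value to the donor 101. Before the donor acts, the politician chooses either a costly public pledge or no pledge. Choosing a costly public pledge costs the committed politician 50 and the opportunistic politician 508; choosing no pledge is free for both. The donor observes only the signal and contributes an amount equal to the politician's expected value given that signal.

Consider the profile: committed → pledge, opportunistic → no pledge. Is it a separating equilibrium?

If types separate, pledge earns payment 482 and no pledge earns 101.
Committed: pledge gives 482 − 50 = 432; no pledge gives 101 − 0 = 101. No deviation. ✓
Opportunistic: no pledge gives 101 − 0 = 101; pledge gives 482 − 508 = -26. No deviation. ✓
Neither type gains from mimicking the other.

Yes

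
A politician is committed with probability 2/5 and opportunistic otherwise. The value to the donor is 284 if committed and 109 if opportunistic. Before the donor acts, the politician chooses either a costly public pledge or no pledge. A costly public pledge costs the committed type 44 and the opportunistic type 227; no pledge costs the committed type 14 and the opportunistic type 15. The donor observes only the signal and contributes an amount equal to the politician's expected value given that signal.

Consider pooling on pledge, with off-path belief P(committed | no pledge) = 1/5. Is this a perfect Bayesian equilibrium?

On the equilibrium path (pledge) the donor holds the prior 2/5 and pays 2/5·284 + 3/5·109 = 179. Off-path (no pledge) belief 1/5 gives 1/5·284 + 4/5·109 = 144.
Committed: pledge gives 179 − 44 = 135; no pledge gives 144 − 14 = 130. Stays. ✓
Opportunistic: pledge gives 179 − 227 = -48; no pledge gives 144 − 15 = 129. Deviates. ✗

No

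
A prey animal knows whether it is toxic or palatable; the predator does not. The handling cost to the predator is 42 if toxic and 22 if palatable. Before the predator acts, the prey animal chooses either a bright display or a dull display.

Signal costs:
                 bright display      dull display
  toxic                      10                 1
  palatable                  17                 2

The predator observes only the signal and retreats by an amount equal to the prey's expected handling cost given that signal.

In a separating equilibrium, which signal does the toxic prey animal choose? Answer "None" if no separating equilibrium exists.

Try toxic → bright display, palatable → dull display:
  Under separation the predator infers type exactly: bright display → toxic (pays 42), dull display → palatable (pays 22).
  Toxic: bright display gives 42 − 10 = 32; dull display gives 22 − 1 = 21. No deviation. ✓
  Palatable: dull display gives 22 − 2 = 20; bright display gives 42 − 17 = 25. Would deviate. ✗
Try toxic → dull display, palatable → bright display:
  Under separation the predator infers type exactly: dull display → toxic (pays 42), bright display → palatable (pays 22).
  Toxic: dull display gives 42 − 1 = 41; bright display gives 22 − 10 = 12. No deviation. ✓
  Palatable: bright display gives 22 − 17 = 5; dull display gives 42 − 2 = 40. Would deviate. ✗
Neither assignment is incentive-compatible.

None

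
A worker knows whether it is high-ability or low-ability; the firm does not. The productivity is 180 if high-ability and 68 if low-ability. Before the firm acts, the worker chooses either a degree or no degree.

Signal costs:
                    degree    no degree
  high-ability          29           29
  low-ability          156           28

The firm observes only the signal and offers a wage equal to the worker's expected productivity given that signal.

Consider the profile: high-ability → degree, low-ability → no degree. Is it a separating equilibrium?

Yes

If types separate, degree earns payment 180 and no degree earns 68.
High-ability: degree gives 180 − 29 = 151; no degree gives 68 − 29 = 39. No deviation. ✓
Low-ability: no degree gives 68 − 28 = 40; degree gives 180 − 156 = 24. No deviation. ✓
Neither type gains from mimicking the other.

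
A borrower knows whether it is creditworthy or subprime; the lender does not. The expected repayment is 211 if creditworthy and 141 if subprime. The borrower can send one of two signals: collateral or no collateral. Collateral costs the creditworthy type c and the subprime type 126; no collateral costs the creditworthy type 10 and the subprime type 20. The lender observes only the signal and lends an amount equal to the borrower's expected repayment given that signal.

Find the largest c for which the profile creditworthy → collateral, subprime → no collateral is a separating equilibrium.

Under separation: collateral → creditworthy (pays 211); no collateral → subprime (pays 141).
Subprime: 141 − 20 = 121 ≥ 211 − 126 = 85. Holds regardless of c. ✓
Creditworthy: 211 − c ≥ 141 − 10, so c ≤ 211 − 131 = 80.

80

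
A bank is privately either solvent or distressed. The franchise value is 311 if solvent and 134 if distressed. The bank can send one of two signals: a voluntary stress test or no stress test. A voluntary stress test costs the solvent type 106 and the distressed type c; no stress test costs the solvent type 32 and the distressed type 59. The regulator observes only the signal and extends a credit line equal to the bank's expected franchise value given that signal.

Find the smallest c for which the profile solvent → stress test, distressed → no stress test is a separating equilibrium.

236

Under separation: stress test → solvent (pays 311); no stress test → distressed (pays 134).
Solvent: 311 − 106 = 205 ≥ 134 − 32 = 102. Holds regardless of c. ✓
Distressed: 134 − 59 ≥ 311 − c, so c ≥ 311 − 75 = 236.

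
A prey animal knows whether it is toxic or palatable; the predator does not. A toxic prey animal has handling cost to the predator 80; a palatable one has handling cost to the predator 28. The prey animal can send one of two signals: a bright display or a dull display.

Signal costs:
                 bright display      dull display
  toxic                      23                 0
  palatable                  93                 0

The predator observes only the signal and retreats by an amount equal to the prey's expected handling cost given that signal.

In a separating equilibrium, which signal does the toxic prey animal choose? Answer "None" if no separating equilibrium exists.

Try toxic → bright display, palatable → dull display:
  If types separate, bright display earns payment 80 and dull display earns 28.
  Toxic: bright display gives 80 − 23 = 57; dull display gives 28 − 0 = 28. No deviation. ✓
  Palatable: dull display gives 28 − 0 = 28; bright display gives 80 − 93 = -13. No deviation. ✓
Both hold — the toxic type sends bright display.

bright display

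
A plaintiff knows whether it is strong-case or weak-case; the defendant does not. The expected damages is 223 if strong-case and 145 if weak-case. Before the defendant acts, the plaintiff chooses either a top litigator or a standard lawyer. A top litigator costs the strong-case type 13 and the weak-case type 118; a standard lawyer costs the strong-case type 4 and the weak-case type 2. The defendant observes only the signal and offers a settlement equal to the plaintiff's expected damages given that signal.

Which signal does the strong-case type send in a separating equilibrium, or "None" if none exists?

Try strong-case → top litigator, weak-case → standard lawyer:
  Under separation the defendant infers type exactly: top litigator → strong-case (pays 223), standard lawyer → weak-case (pays 145).
  Strong-case: top litigator gives 223 − 13 = 210; standard lawyer gives 145 − 4 = 141. No deviation. ✓
  Weak-case: standard lawyer gives 145 − 2 = 143; top litigator gives 223 − 118 = 105. No deviation. ✓
Both hold — the strong-case type sends top litigator.

top litigator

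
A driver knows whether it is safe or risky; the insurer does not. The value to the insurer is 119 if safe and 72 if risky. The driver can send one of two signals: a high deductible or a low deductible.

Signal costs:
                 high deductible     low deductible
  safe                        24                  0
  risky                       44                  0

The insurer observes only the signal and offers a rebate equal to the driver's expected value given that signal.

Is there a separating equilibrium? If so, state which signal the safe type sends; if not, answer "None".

Try safe → high deductible, risky → low deductible:
  Under separation the insurer infers type exactly: high deductible → safe (pays 119), low deductible → risky (pays 72).
  Safe: high deductible gives 119 − 24 = 95; low deductible gives 72 − 0 = 72. No deviation. ✓
  Risky: low deductible gives 72 − 0 = 72; high deductible gives 119 − 44 = 75. Would deviate. ✗
Try safe → low deductible, risky → high deductible:
  Under separation the insurer infers type exactly: low deductible → safe (pays 119), high deductible → risky (pays 72).
  Safe: low deductible gives 119 − 0 = 119; high deductible gives 72 − 24 = 48. No deviation. ✓
  Risky: high deductible gives 72 − 44 = 28; low deductible gives 119 − 0 = 119. Would deviate. ✗
Neither assignment is incentive-compatible.

None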